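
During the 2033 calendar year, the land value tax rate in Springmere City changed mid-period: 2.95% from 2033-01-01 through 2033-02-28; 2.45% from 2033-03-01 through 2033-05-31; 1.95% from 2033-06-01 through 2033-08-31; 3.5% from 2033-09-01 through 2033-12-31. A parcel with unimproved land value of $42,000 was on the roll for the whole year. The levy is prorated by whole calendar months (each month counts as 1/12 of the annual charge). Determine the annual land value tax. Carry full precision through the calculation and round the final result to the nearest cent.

2033-01-01 to 2033-02-28: 2 months at 2.95% → $42,000 × 2.95% × 2/12 = $206.5000
2033-03-01 to 2033-05-31: 3 months at 2.45% → $42,000 × 2.45% × 3/12 = $257.2500
2033-06-01 to 2033-08-31: 3 months at 1.95% → $42,000 × 1.95% × 3/12 = $204.7500
2033-09-01 to 2033-12-31: 4 months at 3.5% → $42,000 × 3.5% × 4/12 = $490.0000
Total = $1,158.5000

$1,158.50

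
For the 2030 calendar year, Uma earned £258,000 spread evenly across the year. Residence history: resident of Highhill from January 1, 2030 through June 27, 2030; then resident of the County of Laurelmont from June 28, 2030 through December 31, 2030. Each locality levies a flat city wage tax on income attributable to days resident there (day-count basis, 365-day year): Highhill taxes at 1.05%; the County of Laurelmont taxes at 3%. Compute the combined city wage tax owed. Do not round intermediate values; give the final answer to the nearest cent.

Highhill, January 1 – June 27, 2030: 178 days → £258,000 × 1.05% × 178/365 = £1,321.1014
The County of Laurelmont, June 28 – December 31, 2030: 187 days → £258,000 × 3% × 187/365 = £3,965.4247
Total = £5,286.5260

£5,286.53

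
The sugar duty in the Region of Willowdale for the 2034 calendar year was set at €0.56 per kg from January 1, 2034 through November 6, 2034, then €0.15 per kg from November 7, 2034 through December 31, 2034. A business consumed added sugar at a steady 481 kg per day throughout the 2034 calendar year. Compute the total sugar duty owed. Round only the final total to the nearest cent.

€87,469.85

January 1 – November 6, 2034: 310 days × 481 kg/day = 149,110 kg at €0.56/kg → €83,501.60
November 7 – December 31, 2034: 55 days × 481 kg/day = 26,455 kg at €0.15/kg → €3,968.25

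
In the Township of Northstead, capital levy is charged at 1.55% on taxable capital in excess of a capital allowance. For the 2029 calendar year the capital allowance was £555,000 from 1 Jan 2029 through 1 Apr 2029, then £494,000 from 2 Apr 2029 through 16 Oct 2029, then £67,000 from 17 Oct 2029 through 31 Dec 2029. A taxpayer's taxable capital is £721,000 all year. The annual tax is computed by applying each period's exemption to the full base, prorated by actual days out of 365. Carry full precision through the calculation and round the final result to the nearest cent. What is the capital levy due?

£4,660.87

1 Jan – 1 Apr 2029: 91 days, exemption £555,000 → (£721,000 − £555,000) × 1.55% × 91/365 = £641.4877
2 Apr – 16 Oct 2029: 198 days, exemption £494,000 → (£721,000 − £494,000) × 1.55% × 198/365 = £1,908.6658
17 Oct – 31 Dec 2029: 76 days, exemption £67,000 → (£721,000 − £67,000) × 1.55% × 76/365 = £2,110.7178
Total = £4,660.8712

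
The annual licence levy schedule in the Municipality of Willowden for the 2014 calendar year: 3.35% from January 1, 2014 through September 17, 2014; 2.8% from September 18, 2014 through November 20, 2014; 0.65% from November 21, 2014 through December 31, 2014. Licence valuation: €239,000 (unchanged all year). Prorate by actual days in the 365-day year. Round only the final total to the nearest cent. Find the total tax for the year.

January 1 – September 17, 2014: 260 days at 3.35% → €239,000 × 3.35% × 260/365 = €5,703.2603
September 18 – November 20, 2014: 64 days at 2.8% → €239,000 × 2.8% × 64/365 = €1,173.3918
November 21 – December 31, 2014: 41 days at 0.65% → €239,000 × 0.65% × 41/365 = €174.5027
Total = €7,051.1548

€7,051.15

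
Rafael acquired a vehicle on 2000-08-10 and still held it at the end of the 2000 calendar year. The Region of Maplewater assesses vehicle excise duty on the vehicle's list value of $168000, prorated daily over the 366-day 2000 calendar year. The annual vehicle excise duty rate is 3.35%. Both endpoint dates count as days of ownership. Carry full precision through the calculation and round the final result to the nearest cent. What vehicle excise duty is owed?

Days held (2000-08-10 to 2000-12-31): 144 out of 366
Tax = $168000 × 3.35% × 144/366 = $2214.2951

$2214.30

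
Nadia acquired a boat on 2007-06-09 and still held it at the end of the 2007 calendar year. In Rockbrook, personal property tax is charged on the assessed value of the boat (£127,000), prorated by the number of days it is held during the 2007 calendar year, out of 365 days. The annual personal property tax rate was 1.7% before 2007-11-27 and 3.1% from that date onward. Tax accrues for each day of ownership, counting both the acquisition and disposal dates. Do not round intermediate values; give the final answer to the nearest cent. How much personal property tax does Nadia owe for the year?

£1,389.00

2007-06-09 to 2007-11-26: 171 days at 1.7% → £127,000 × 1.7% × 171/365 = £1,011.4767
2007-11-27 to 2007-12-31: 35 days at 3.1% → £127,000 × 3.1% × 35/365 = £377.5205
Total = £1,388.9973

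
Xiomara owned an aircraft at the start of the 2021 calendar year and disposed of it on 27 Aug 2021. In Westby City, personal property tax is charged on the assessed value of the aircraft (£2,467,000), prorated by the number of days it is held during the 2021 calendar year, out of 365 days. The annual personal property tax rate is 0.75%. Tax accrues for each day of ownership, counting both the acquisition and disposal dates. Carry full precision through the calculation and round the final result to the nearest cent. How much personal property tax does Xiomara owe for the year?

£12,115.34

Days held (1 Jan – 27 Aug 2021): 239 out of 365
Tax = £2,467,000 × 0.75% × 239/365 = £12,115.3356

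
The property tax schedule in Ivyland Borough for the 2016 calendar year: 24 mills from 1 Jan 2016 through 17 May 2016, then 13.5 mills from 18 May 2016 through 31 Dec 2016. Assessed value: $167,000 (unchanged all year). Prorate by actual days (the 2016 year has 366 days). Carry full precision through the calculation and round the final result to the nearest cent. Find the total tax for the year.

$2,915.66

1 Jan – 17 May 2016: 138 days at 24 mills → $167,000 × 2.4% × 138/366 = $1,511.2131
18 May – 31 Dec 2016: 228 days at 13.5 mills → $167,000 × 1.35% × 228/366 = $1,404.4426
Total = $2,915.6557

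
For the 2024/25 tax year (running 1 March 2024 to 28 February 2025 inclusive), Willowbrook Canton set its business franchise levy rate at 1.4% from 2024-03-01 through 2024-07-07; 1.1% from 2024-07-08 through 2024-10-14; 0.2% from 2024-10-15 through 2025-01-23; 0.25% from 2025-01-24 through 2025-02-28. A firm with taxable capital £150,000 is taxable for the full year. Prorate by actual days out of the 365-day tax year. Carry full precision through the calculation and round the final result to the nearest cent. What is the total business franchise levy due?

2024-03-01 to 2024-07-07: 129 days at 1.4% → £150,000 × 1.4% × 129/365 = £742.1918
2024-07-08 to 2024-10-14: 99 days at 1.1% → £150,000 × 1.1% × 99/365 = £447.5342
2024-10-15 to 2025-01-23: 101 days at 0.2% → £150,000 × 0.2% × 101/365 = £83.0137
2025-01-24 to 2025-02-28: 36 days at 0.25% → £150,000 × 0.25% × 36/365 = £36.9863
Total = £1,309.7260

£1,309.73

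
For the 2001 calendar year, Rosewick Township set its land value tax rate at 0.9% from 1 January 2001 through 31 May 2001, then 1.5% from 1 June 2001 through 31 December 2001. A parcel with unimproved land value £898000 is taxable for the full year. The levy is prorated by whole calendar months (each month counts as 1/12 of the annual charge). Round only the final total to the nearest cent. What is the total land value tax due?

1 January – 31 May 2001: 5 months at 0.9% → £898000 × 0.9% × 5/12 = £3367.5000
1 June – 31 December 2001: 7 months at 1.5% → £898000 × 1.5% × 7/12 = £7857.5000
Total = £11225.0000

£11225.00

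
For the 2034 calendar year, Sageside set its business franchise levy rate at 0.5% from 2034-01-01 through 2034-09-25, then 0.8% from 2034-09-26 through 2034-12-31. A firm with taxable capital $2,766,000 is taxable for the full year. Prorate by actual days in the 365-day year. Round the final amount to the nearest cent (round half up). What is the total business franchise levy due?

$16,035.22

2034-01-01 to 2034-09-25: 268 days at 0.5% → $2,766,000 × 0.5% × 268/365 = $10,154.6301
2034-09-26 to 2034-12-31: 97 days at 0.8% → $2,766,000 × 0.8% × 97/365 = $5,880.5918
Total = $16,035.2219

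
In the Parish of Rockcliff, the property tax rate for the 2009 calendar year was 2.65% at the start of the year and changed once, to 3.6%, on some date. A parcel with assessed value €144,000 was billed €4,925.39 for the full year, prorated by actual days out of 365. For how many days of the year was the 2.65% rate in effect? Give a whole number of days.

Let d = days at the first rate; then 365 − d days at the second rate.
€144,000 × [2.65%·d + 3.6%·(365−d)] / 365 = €4,925.39
Solving gives d = 69, so the new rate took effect on March 11, 2009.

69 days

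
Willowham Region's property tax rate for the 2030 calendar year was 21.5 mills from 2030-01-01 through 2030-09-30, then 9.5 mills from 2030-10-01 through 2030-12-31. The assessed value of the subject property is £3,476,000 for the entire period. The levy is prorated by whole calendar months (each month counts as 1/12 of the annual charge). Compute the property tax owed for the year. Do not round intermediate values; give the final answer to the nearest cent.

2030-01-01 to 2030-09-30: 9 months at 21.5 mills → £3,476,000 × 2.15% × 9/12 = £56,050.5000
2030-10-01 to 2030-12-31: 3 months at 9.5 mills → £3,476,000 × 0.95% × 3/12 = £8,255.5000
Total = £64,306.0000

£64,306.00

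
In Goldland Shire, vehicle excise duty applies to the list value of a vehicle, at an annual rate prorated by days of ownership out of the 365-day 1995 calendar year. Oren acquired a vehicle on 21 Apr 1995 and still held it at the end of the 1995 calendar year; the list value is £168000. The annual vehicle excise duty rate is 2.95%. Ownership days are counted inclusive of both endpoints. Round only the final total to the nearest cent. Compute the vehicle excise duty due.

£3462.41

Days held (21 Apr – 31 Dec 1995): 255 out of 365
Tax = £168000 × 2.95% × 255/365 = £3462.4110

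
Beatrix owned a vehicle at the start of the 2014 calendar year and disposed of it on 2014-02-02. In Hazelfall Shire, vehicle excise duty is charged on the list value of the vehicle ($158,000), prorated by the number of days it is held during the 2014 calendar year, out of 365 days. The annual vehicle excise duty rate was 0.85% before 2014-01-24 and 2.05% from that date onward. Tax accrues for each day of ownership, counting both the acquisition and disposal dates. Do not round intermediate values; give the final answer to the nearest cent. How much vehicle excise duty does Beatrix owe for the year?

2014-01-01 to 2014-01-23: 23 days at 0.85% → $158,000 × 0.85% × 23/365 = $84.6274
2014-01-24 to 2014-02-02: 10 days at 2.05% → $158,000 × 2.05% × 10/365 = $88.7397
Total = $173.3671

$173.37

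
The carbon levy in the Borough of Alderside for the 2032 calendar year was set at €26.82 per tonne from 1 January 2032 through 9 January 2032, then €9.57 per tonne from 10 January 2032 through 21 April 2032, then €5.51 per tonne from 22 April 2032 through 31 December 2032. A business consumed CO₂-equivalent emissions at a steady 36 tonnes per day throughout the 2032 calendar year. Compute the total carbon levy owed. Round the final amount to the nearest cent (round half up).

€94,558.68

1 January – 9 January 2032: 9 days × 36 tonnes/day = 324 tonnes at €26.82/tonne → €8,689.68
10 January – 21 April 2032: 103 days × 36 tonnes/day = 3,708 tonnes at €9.57/tonne → €35,485.56
22 April – 31 December 2032: 254 days × 36 tonnes/day = 9,144 tonnes at €5.51/tonne → €50,383.44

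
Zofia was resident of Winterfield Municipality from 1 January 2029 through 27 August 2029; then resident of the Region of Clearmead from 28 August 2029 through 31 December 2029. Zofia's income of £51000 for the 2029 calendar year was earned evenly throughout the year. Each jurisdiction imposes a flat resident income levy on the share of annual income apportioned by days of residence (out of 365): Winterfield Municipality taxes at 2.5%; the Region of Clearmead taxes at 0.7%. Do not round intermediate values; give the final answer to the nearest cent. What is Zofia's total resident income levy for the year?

£958.10

Winterfield Municipality, 1 January – 27 August 2029: 239 days → £51000 × 2.5% × 239/365 = £834.8630
The Region of Clearmead, 28 August – 31 December 2029: 126 days → £51000 × 0.7% × 126/365 = £123.2384
Total = £958.1014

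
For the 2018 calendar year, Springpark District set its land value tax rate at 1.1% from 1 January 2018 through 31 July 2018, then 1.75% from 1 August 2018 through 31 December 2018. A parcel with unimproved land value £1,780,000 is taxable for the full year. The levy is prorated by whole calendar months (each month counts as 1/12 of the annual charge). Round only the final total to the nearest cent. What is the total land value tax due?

£24,400.83

1 January – 31 July 2018: 7 months at 1.1% → £1,780,000 × 1.1% × 7/12 = £11,421.6667
1 August – 31 December 2018: 5 months at 1.75% → £1,780,000 × 1.75% × 5/12 = £12,979.1667
Total = £24,400.8333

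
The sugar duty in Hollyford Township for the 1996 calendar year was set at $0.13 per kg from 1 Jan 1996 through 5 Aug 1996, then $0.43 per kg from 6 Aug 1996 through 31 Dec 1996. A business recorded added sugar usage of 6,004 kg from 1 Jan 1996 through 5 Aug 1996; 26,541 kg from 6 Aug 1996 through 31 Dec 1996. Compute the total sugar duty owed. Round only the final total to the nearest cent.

$12193.15

1 Jan – 5 Aug 1996: 6,004 kg at $0.13/kg → $780.52
6 Aug – 31 Dec 1996: 26,541 kg at $0.43/kg → $11412.63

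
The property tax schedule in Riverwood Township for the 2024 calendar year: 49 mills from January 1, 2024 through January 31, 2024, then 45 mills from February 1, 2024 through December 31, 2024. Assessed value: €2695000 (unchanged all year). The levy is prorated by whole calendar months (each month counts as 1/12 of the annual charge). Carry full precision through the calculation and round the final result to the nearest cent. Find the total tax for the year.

€122173.33

January 1 – January 31, 2024: 1 month at 49 mills → €2695000 × 4.9% × 1/12 = €11004.5833
February 1 – December 31, 2024: 11 months at 45 mills → €2695000 × 4.5% × 11/12 = €111168.7500
Total = €122173.3333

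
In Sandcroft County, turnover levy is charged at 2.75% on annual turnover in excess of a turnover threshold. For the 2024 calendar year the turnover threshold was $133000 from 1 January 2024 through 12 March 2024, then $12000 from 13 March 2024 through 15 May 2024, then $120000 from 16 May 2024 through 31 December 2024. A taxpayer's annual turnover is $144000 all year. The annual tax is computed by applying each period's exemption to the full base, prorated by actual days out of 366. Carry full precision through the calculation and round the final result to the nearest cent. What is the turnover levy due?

1 January – 12 March 2024: 72 days, exemption $133000 → ($144000 − $133000) × 2.75% × 72/366 = $59.5082
13 March – 15 May 2024: 64 days, exemption $12000 → ($144000 − $12000) × 2.75% × 64/366 = $634.7541
16 May – 31 December 2024: 230 days, exemption $120000 → ($144000 − $120000) × 2.75% × 230/366 = $414.7541
Total = $1109.0164

$1109.02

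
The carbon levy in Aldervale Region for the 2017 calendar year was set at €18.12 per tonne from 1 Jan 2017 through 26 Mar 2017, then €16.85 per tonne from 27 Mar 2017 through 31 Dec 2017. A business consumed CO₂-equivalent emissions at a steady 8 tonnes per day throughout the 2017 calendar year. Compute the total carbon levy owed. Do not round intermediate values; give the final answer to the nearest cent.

€50,065.60

1 Jan – 26 Mar 2017: 85 days × 8 tonnes/day = 680 tonnes at €18.12/tonne → €12,321.60
27 Mar – 31 Dec 2017: 280 days × 8 tonnes/day = 2,240 tonnes at €16.85/tonne → €37,744.00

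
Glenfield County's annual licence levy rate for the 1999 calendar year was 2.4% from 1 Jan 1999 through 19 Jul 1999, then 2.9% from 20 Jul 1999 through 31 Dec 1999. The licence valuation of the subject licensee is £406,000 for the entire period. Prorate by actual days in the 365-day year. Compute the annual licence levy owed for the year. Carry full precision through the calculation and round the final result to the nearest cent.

£10,661.67

1 Jan – 19 Jul 1999: 200 days at 2.4% → £406,000 × 2.4% × 200/365 = £5,339.1781
20 Jul – 31 Dec 1999: 165 days at 2.9% → £406,000 × 2.9% × 165/365 = £5,322.4932
Total = £10,661.6712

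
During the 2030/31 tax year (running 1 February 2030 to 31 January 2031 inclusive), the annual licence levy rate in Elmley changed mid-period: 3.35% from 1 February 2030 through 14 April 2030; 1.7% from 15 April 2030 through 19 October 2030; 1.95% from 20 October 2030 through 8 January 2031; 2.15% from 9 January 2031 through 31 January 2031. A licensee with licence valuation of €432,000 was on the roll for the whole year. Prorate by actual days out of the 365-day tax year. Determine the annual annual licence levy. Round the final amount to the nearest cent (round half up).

1 February – 14 April 2030: 73 days at 3.35% → €432,000 × 3.35% × 73/365 = €2,894.4000
15 April – 19 October 2030: 188 days at 1.7% → €432,000 × 1.7% × 188/365 = €3,782.6630
20 October 2030 – 8 January 2031: 81 days at 1.95% → €432,000 × 1.95% × 81/365 = €1,869.4356
9 January – 31 January 2031: 23 days at 2.15% → €432,000 × 2.15% × 23/365 = €585.2712
Total = €9,131.7699

€9,131.77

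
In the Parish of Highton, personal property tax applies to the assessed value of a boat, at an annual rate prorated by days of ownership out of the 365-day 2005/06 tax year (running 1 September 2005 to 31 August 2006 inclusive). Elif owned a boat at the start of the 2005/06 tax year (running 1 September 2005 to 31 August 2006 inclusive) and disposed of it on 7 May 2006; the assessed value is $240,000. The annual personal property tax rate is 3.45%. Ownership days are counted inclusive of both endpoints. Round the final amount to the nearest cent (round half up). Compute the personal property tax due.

Days held (1 Sep 2005 – 7 May 2006): 249 out of 365
Tax = $240,000 × 3.45% × 249/365 = $5,648.5479

$5,648.55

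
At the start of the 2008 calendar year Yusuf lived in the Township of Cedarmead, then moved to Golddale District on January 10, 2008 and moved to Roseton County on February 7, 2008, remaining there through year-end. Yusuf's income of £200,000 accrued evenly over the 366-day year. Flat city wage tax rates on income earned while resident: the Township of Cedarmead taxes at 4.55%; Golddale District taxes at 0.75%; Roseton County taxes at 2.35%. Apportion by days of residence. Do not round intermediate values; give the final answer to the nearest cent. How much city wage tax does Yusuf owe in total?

£4,563.39

The Township of Cedarmead, January 1 – January 9, 2008: 9 days → £200,000 × 4.55% × 9/366 = £223.7705
Golddale District, January 10 – February 6, 2008: 28 days → £200,000 × 0.75% × 28/366 = £114.7541
Roseton County, February 7 – December 31, 2008: 329 days → £200,000 × 2.35% × 329/366 = £4,224.8634
Total = £4,563.3880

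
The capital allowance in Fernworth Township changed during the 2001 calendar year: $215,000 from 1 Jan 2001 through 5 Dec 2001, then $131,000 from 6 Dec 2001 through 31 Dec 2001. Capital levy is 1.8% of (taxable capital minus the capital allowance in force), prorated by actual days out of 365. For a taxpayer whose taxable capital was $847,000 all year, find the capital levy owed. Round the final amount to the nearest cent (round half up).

$11,483.70

1 Jan – 5 Dec 2001: 339 days, exemption $215,000 → ($847,000 − $215,000) × 1.8% × 339/365 = $10,565.6548
6 Dec – 31 Dec 2001: 26 days, exemption $131,000 → ($847,000 − $131,000) × 1.8% × 26/365 = $918.0493
Total = $11,483.7041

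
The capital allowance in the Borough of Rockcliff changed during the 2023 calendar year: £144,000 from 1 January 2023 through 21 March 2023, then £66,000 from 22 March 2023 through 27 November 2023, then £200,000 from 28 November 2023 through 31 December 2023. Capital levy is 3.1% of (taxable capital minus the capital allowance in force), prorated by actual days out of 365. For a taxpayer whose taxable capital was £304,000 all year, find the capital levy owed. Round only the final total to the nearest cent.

£6,461.08

1 January – 21 March 2023: 80 days, exemption £144,000 → (£304,000 − £144,000) × 3.1% × 80/365 = £1,087.1233
22 March – 27 November 2023: 251 days, exemption £66,000 → (£304,000 − £66,000) × 3.1% × 251/365 = £5,073.6384
28 November – 31 December 2023: 34 days, exemption £200,000 → (£304,000 − £200,000) × 3.1% × 34/365 = £300.3178
Total = £6,461.0795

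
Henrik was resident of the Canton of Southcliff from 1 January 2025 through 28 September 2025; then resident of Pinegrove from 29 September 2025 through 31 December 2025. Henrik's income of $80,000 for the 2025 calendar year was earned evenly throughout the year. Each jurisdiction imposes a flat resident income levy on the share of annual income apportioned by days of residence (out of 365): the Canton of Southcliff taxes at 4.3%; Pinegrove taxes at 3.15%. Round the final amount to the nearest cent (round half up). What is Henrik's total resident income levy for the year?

$3,203.07

The Canton of Southcliff, 1 January – 28 September 2025: 271 days → $80,000 × 4.3% × 271/365 = $2,554.0822
Pinegrove, 29 September – 31 December 2025: 94 days → $80,000 × 3.15% × 94/365 = $648.9863
Total = $3,203.0685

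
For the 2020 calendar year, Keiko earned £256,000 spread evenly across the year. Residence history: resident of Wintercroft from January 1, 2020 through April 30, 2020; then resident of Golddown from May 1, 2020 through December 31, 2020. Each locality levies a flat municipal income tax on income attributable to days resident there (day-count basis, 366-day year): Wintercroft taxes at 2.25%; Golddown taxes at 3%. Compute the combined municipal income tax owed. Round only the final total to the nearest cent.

£7,045.25

Wintercroft, January 1 – April 30, 2020: 121 days → £256,000 × 2.25% × 121/366 = £1,904.2623
Golddown, May 1 – December 31, 2020: 245 days → £256,000 × 3% × 245/366 = £5,140.9836
Total = £7,045.2459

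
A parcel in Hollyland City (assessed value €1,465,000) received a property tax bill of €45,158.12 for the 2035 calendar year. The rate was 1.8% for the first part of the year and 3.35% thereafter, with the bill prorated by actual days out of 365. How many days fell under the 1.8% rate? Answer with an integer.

63 days

Let d = days at the first rate; then 365 − d days at the second rate.
€1,465,000 × [1.8%·d + 3.35%·(365−d)] / 365 = €45,158.12
Solving gives d = 63, so the new rate took effect on March 5, 2035.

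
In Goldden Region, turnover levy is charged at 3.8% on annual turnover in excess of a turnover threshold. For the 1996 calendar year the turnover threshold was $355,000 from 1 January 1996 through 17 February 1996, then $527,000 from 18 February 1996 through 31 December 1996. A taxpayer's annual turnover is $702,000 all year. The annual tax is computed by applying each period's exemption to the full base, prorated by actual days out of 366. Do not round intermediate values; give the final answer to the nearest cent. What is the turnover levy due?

1 January – 17 February 1996: 48 days, exemption $355,000 → ($702,000 − $355,000) × 3.8% × 48/366 = $1,729.3115
18 February – 31 December 1996: 318 days, exemption $527,000 → ($702,000 − $527,000) × 3.8% × 318/366 = $5,777.8689
Total = $7,507.1803

$7,507.18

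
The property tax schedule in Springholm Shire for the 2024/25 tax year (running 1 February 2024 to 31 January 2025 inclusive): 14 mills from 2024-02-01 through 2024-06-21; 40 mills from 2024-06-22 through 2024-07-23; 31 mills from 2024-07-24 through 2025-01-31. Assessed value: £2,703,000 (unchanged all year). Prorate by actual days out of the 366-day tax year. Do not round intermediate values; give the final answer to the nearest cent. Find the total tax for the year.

2024-02-01 to 2024-06-21: 142 days at 14 mills → £2,703,000 × 1.4% × 142/366 = £14,681.8689
2024-06-22 to 2024-07-23: 32 days at 40 mills → £2,703,000 × 4% × 32/366 = £9,453.1148
2024-07-24 to 2025-01-31: 192 days at 31 mills → £2,703,000 × 3.1% × 192/366 = £43,956.9836
Total = £68,091.9672

£68,091.97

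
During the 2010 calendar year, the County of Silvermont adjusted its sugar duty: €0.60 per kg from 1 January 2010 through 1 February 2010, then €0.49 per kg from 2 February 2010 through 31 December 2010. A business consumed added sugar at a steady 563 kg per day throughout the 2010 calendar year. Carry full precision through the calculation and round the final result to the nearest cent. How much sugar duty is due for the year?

€102674.31

1 January – 1 February 2010: 32 days × 563 kg/day = 18,016 kg at €0.60/kg → €10809.60
2 February – 31 December 2010: 333 days × 563 kg/day = 187,479 kg at €0.49/kg → €91864.71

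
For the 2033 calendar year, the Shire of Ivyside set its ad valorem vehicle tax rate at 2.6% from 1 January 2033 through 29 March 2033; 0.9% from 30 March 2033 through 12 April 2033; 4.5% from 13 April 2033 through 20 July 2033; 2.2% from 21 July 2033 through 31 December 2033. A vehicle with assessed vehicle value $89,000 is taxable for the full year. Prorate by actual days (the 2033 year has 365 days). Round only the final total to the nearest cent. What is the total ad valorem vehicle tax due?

1 January – 29 March 2033: 88 days at 2.6% → $89,000 × 2.6% × 88/365 = $557.8959
30 March – 12 April 2033: 14 days at 0.9% → $89,000 × 0.9% × 14/365 = $30.7233
13 April – 20 July 2033: 99 days at 4.5% → $89,000 × 4.5% × 99/365 = $1,086.2877
21 July – 31 December 2033: 164 days at 2.2% → $89,000 × 2.2% × 164/365 = $879.7589
Total = $2,554.6658

$2,554.67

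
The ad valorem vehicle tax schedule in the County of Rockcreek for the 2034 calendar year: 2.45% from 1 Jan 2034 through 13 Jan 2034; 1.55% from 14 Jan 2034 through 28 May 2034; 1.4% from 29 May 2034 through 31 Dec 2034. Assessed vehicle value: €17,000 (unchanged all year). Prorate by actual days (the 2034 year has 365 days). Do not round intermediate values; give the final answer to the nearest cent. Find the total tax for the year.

1 Jan – 13 Jan 2034: 13 days at 2.45% → €17,000 × 2.45% × 13/365 = €14.8342
14 Jan – 28 May 2034: 135 days at 1.55% → €17,000 × 1.55% × 135/365 = €97.4589
29 May – 31 Dec 2034: 217 days at 1.4% → €17,000 × 1.4% × 217/365 = €141.4959
Total = €253.7890

€253.79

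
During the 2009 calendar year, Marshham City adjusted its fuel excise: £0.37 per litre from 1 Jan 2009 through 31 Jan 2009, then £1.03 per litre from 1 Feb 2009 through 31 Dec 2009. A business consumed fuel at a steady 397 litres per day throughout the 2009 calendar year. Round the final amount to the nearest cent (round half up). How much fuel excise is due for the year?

£141,129.53

1 Jan – 31 Jan 2009: 31 days × 397 litres/day = 12,307 litres at £0.37/litre → £4,553.59
1 Feb – 31 Dec 2009: 334 days × 397 litres/day = 132,598 litres at £1.03/litre → £136,575.94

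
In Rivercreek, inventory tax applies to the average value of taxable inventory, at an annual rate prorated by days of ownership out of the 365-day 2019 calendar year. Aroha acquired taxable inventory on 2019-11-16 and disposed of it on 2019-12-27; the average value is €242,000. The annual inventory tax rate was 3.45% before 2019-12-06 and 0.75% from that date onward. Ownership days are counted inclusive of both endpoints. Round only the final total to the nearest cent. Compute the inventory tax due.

2019-11-16 to 2019-12-05: 20 days at 3.45% → €242,000 × 3.45% × 20/365 = €457.4795
2019-12-06 to 2019-12-27: 22 days at 0.75% → €242,000 × 0.75% × 22/365 = €109.3973
Total = €566.8767

€566.88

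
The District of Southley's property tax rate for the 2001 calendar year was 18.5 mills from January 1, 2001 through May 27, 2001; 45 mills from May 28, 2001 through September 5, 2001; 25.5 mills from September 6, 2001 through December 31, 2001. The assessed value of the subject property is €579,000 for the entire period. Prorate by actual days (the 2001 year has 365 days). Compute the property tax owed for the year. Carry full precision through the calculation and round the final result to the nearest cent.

€16,256.42

January 1 – May 27, 2001: 147 days at 18.5 mills → €579,000 × 1.85% × 147/365 = €4,313.9466
May 28 – September 5, 2001: 101 days at 45 mills → €579,000 × 4.5% × 101/365 = €7,209.7397
September 6 – December 31, 2001: 117 days at 25.5 mills → €579,000 × 2.55% × 117/365 = €4,732.7301
Total = €16,256.4164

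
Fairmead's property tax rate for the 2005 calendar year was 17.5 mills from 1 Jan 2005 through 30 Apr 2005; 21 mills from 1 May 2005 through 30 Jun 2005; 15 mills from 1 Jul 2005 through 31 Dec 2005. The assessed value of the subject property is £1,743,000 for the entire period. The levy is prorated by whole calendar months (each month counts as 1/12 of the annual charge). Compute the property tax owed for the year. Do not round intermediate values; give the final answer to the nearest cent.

1 Jan – 30 Apr 2005: 4 months at 17.5 mills → £1,743,000 × 1.75% × 4/12 = £10,167.5000
1 May – 30 Jun 2005: 2 months at 21 mills → £1,743,000 × 2.1% × 2/12 = £6,100.5000
1 Jul – 31 Dec 2005: 6 months at 15 mills → £1,743,000 × 1.5% × 6/12 = £13,072.5000
Total = £29,340.5000

£29,340.50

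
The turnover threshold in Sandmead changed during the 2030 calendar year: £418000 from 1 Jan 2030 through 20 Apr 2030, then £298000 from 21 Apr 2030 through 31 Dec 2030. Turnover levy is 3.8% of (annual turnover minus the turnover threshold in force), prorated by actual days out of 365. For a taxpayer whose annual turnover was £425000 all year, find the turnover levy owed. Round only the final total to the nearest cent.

1 Jan – 20 Apr 2030: 110 days, exemption £418000 → (£425000 − £418000) × 3.8% × 110/365 = £80.1644
21 Apr – 31 Dec 2030: 255 days, exemption £298000 → (£425000 − £298000) × 3.8% × 255/365 = £3371.5890
Total = £3451.7534

£3451.75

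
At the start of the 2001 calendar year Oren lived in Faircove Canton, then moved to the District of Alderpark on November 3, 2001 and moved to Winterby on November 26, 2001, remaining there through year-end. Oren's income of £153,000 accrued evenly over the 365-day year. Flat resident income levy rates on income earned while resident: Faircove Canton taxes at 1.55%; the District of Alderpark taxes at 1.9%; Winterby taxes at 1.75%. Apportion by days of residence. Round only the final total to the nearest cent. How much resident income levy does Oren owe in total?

Faircove Canton, January 1 – November 2, 2001: 306 days → £153,000 × 1.55% × 306/365 = £1,988.1616
The District of Alderpark, November 3 – November 25, 2001: 23 days → £153,000 × 1.9% × 23/365 = £183.1808
Winterby, November 26 – December 31, 2001: 36 days → £153,000 × 1.75% × 36/365 = £264.0822
Total = £2,435.4247

£2,435.42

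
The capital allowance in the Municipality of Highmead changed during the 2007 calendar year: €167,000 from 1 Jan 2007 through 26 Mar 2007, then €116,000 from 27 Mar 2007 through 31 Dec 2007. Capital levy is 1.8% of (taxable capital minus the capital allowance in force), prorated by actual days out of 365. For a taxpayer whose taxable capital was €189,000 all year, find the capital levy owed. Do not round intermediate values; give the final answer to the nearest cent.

1 Jan – 26 Mar 2007: 85 days, exemption €167,000 → (€189,000 − €167,000) × 1.8% × 85/365 = €92.2192
27 Mar – 31 Dec 2007: 280 days, exemption €116,000 → (€189,000 − €116,000) × 1.8% × 280/365 = €1,008.0000
Total = €1,100.2192

€1,100.22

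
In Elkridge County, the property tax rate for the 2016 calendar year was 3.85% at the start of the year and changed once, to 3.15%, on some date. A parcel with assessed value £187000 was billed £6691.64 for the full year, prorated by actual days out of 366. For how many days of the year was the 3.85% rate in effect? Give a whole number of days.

224 days

Let d = days at the first rate; then 366 − d days at the second rate.
£187000 × [3.85%·d + 3.15%·(366−d)] / 366 = £6691.64
Solving gives d = 224, so the new rate took effect on 12 August 2016.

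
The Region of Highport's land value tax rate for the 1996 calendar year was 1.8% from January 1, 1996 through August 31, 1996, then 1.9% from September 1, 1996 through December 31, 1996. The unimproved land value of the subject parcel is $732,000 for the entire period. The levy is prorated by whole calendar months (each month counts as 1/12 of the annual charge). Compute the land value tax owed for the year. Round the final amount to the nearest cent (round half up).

January 1 – August 31, 1996: 8 months at 1.8% → $732,000 × 1.8% × 8/12 = $8,784.0000
September 1 – December 31, 1996: 4 months at 1.9% → $732,000 × 1.9% × 4/12 = $4,636.0000
Total = $13,420.0000

$13,420.00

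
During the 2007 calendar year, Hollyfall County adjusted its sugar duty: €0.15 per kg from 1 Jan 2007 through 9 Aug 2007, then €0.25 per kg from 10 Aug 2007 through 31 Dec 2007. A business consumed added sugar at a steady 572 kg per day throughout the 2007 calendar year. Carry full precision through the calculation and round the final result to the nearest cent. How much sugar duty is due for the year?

1 Jan – 9 Aug 2007: 221 days × 572 kg/day = 126,412 kg at €0.15/kg → €18961.80
10 Aug – 31 Dec 2007: 144 days × 572 kg/day = 82,368 kg at €0.25/kg → €20592.00

€39553.80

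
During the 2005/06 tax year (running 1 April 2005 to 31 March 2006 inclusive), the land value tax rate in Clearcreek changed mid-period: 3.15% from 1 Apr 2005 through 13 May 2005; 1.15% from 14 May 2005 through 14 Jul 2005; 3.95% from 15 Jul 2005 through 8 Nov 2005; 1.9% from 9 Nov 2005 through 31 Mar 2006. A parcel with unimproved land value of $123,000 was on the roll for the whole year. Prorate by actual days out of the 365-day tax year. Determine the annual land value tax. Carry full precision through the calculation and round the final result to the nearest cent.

$3,169.69

1 Apr – 13 May 2005: 43 days at 3.15% → $123,000 × 3.15% × 43/365 = $456.4479
14 May – 14 Jul 2005: 62 days at 1.15% → $123,000 × 1.15% × 62/365 = $240.2712
15 Jul – 8 Nov 2005: 117 days at 3.95% → $123,000 × 3.95% × 117/365 = $1,557.3822
9 Nov 2005 – 31 Mar 2006: 143 days at 1.9% → $123,000 × 1.9% × 143/365 = $915.5918
Total = $3,169.6932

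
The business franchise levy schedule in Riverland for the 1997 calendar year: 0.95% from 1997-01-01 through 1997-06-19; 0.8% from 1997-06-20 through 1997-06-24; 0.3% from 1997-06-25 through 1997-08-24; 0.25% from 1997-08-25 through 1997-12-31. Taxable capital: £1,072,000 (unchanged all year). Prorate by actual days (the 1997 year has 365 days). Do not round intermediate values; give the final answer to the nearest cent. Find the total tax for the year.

1997-01-01 to 1997-06-19: 170 days at 0.95% → £1,072,000 × 0.95% × 170/365 = £4,743.2329
1997-06-20 to 1997-06-24: 5 days at 0.8% → £1,072,000 × 0.8% × 5/365 = £117.4795
1997-06-25 to 1997-08-24: 61 days at 0.3% → £1,072,000 × 0.3% × 61/365 = £537.4685
1997-08-25 to 1997-12-31: 129 days at 0.25% → £1,072,000 × 0.25% × 129/365 = £947.1781
Total = £6,345.3589

£6,345.36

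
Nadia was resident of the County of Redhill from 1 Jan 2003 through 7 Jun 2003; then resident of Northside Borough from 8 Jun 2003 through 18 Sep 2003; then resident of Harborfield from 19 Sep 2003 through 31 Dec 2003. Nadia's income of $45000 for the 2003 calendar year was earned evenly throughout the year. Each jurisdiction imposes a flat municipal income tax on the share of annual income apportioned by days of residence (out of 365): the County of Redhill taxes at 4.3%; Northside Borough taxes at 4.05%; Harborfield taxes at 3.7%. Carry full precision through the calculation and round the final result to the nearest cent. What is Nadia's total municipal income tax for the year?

The County of Redhill, 1 Jan – 7 Jun 2003: 158 days → $45000 × 4.3% × 158/365 = $837.6164
Northside Borough, 8 Jun – 18 Sep 2003: 103 days → $45000 × 4.05% × 103/365 = $514.2945
Harborfield, 19 Sep – 31 Dec 2003: 104 days → $45000 × 3.7% × 104/365 = $474.4110
Total = $1826.3219

$1826.32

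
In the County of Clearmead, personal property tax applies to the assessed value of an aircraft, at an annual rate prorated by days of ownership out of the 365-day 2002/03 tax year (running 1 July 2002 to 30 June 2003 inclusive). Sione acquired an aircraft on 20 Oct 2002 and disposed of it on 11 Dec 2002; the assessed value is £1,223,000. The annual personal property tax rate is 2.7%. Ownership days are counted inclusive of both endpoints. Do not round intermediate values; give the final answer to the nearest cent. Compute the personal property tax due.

£4,794.83

Days held (20 Oct – 11 Dec 2002): 53 out of 365
Tax = £1,223,000 × 2.7% × 53/365 = £4,794.8301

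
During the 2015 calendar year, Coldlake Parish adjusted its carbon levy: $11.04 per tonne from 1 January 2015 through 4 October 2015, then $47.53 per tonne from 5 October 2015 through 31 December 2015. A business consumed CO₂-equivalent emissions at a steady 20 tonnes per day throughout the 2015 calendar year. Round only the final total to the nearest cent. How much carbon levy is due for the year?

1 January – 4 October 2015: 277 days × 20 tonnes/day = 5,540 tonnes at $11.04/tonne → $61161.60
5 October – 31 December 2015: 88 days × 20 tonnes/day = 1,760 tonnes at $47.53/tonne → $83652.80

$144814.40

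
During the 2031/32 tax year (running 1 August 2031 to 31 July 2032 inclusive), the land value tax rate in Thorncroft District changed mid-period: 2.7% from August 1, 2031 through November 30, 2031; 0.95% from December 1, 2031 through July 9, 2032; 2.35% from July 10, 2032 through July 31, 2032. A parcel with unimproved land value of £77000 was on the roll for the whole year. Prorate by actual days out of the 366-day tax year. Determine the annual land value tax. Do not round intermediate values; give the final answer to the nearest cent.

£1245.46

August 1 – November 30, 2031: 122 days at 2.7% → £77000 × 2.7% × 122/366 = £693.0000
December 1, 2031 – July 9, 2032: 222 days at 0.95% → £77000 × 0.95% × 222/366 = £443.6967
July 10 – July 31, 2032: 22 days at 2.35% → £77000 × 2.35% × 22/366 = £108.7678
Total = £1245.4645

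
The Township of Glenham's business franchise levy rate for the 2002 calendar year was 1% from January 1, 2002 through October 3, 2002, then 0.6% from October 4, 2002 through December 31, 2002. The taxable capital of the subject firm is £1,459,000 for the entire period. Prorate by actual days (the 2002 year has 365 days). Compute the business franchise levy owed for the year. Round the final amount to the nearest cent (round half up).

January 1 – October 3, 2002: 276 days at 1% → £1,459,000 × 1% × 276/365 = £11,032.4384
October 4 – December 31, 2002: 89 days at 0.6% → £1,459,000 × 0.6% × 89/365 = £2,134.5370
Total = £13,166.9753

£13,166.98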